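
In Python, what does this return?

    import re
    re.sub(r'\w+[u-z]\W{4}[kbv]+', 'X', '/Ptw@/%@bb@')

The pattern matches one or more of a word character, then a character in [u-z]; then exactly 4 of a non-word character; then one or more of one of [kbv].
Matches: at [1:10] → 'Ptw@/%@bb'.
Each match is replaced by 'X'.

'/X@'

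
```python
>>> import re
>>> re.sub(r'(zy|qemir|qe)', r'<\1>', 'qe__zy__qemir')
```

`|` is ordered: at each position the engine commits to the first alternative that works.
`\1` in the replacement pulls in group 1's text for each match.

'<qe>__<zy>__<qemir>'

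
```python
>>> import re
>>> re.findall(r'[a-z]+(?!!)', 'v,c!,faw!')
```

['v', 'fa']

`(?!…)`/`(?<!…)` only lets a position through if the neighbouring text does NOT match; no characters are consumed.
Scanning left to right: at [0:1] → 'v'; at [5:7] → 'fa'.
With no groups in the pattern, `findall` gives back each whole match — 2 here.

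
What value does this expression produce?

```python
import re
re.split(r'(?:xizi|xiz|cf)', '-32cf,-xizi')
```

['-32', ',-', '']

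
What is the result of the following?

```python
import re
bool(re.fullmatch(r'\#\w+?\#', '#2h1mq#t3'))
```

False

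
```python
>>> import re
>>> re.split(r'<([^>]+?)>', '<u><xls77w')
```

['', 'u', '<xls77w']

Matches to split on: at [0:3] → '<u>'.
With a capturing group present, the delimiter's captured portion is kept in the result list.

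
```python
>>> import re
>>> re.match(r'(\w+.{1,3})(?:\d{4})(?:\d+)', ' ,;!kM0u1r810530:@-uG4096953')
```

None

Pattern: one or more of a word character, then 1 to 3 of any character (captured); then exactly 4 of a digit (non-capturing group); then one or more of a digit (non-capturing group).
With `match`, the pattern is implicitly anchored at the beginning.
Here the pattern fails at index 0, so the call returns None.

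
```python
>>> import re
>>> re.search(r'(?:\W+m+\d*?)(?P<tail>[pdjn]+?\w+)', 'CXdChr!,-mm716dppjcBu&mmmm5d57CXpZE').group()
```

The match spans [6:21] → '!,-mm716dppjcBu'.

'!,-mm716dppjcBu'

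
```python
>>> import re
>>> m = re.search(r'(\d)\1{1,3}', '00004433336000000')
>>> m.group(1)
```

'0'

After group 1 captures some text, `\1` only succeeds where that same text appears again.
`search` walks the string left to right and returns the first match it finds.
The match spans [0:4] → '0000'.
Captured: group 1 = '0'.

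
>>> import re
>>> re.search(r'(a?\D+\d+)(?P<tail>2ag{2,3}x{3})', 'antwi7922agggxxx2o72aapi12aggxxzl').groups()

('antwi792', '2agggxxx')

This matches optionally a literal 'a', then one or more of a non-digit, then one or more of a digit (captured); then the literal '2a', then 2 to 3 of a literal 'g', then exactly 3 of the literal 'x' (captured as 'tail').
`re.search` tries every starting position until one works.
The match spans [0:16] → 'antwi7922agggxxx'.
Captured: group 1 = 'antwi792', group 2 = '2agggxxx'.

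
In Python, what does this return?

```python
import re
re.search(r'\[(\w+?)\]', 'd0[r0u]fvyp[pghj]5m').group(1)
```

`re.search` scans for the first position where the pattern succeeds.
The match spans [2:7] → '[r0u]'.
Captured: group 1 = 'r0u'.

'r0u'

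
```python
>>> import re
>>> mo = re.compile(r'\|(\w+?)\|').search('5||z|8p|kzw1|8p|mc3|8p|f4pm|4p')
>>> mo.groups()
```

('z',)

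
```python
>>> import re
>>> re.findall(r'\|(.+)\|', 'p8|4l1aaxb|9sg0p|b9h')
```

One capturing group, so `findall` returns just the captured substring from the one match — 1 in all.

['4l1aaxb|9sg0p']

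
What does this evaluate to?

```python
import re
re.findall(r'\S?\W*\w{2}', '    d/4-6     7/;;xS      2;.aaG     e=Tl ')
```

['7/;;xS', '2;.aa', 'e=Tl']

Since nothing is captured, `findall` lists the 3 matched substrings directly.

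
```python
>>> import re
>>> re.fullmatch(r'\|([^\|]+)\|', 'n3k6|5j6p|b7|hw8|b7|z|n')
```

None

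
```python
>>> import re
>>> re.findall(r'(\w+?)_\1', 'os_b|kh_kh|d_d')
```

After group 1 captures some text, `\1` only succeeds where that same text appears again.
Because there's exactly one group, `findall` drops the full match and keeps group 1 from each hit.

['kh', 'd']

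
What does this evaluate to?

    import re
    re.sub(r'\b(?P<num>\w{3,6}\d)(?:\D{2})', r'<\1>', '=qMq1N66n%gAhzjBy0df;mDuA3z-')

'=<qMq1N66>gAhzjBy0df;<mDuA3>'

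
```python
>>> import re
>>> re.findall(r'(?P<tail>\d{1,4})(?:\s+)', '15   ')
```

['15']

With a single group, `findall` returns only what that group captured — 1 item.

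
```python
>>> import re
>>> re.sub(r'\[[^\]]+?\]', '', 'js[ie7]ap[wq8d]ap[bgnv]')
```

`sub` substitutes '' at each match site.

'jsapap'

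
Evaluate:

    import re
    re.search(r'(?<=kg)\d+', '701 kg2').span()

(6, 7)

Lookahead/lookbehind check context without consuming it, so the matched span excludes the asserted characters.
The match spans [6:7] → '2'.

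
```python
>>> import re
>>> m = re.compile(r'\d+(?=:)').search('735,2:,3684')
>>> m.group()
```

'2'

The lookaround is zero-width — it requires the adjacent text to match without consuming it, so the asserted text isn't part of the match.
The match spans [4:5] → '2'.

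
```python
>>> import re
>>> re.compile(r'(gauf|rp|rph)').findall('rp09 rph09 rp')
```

['rp', 'rp', 'rp']

`|` is ordered: at each position the engine commits to the first alternative that works.
Scanning left to right: at [0:2] match 'rp', group 1 = 'rp'; at [5:7] match 'rp', group 1 = 'rp'; at [11:13] match 'rp', group 1 = 'rp'.
Because there's exactly one group, `findall` drops the full match and keeps group 1 from each hit.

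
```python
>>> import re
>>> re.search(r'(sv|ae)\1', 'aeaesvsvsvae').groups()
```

The backreference `\1` re-matches whatever the first group consumed, character for character.
`re.search` scans for the first position where the pattern succeeds.
The match spans [0:4] → 'aeae'.
Captured: group 1 = 'ae'.

('ae',)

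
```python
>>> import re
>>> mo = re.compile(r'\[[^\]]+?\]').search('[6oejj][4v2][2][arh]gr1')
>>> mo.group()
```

'[6oejj]'

The match spans [0:7] → '[6oejj]'.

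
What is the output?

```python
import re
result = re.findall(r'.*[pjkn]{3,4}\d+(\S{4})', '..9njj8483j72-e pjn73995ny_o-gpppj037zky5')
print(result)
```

['zky5']

This matches zero or more of any character, then 3 to 4 of one of [pjkn]; then one or more of a digit; then exactly 4 of a non-whitespace character (captured).
Matches: at [0:41] match '..9njj8483j72-e pjn73995ny_o-gpppj037zky5', group 1 = 'zky5'.
With a single group, `findall` returns only what that group captured — 1 item.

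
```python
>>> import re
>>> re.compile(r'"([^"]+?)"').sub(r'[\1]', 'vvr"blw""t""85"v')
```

Matches: at [3:8] → '"blw"'; at [8:11] → '"t"'; at [11:15] → '"85"'.
Each match is replaced using the text its own group 1 captured.

'vvr[blw][t][85]v'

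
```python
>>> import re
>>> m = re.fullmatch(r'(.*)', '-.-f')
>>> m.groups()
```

('-.-f',)

The pattern matches zero or more of any character (captured).
`re.fullmatch` is like wrapping the pattern in `^…$` (in single-line mode).
The match spans [0:4] → '-.-f'.
Captured: group 1 = '-.-f'.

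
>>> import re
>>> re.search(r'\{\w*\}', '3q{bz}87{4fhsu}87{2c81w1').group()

`re.search` tries every starting position until one works.
The match spans [2:6] → '{bz}'.

'{bz}'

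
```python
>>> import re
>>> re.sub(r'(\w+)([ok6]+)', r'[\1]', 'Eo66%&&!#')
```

The pattern matches one or more of a word character (captured); then one or more of one of [ok6] (captured).
Each match is replaced using the text its own group 1 captured.

'[Eo6]%&&!#'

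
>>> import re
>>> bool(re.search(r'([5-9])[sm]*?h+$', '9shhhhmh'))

False

This matches a character in [5-9] (captured); then zero or more of one of [sm] (lazy), then one or more of a literal 'h'; then anchored at the end.
Here no position works, so the call returns None, and `bool(None)` is False.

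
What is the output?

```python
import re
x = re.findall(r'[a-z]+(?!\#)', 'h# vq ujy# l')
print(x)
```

Because the assertion is negative and zero-width, positions next to the forbidden text are skipped.
Since nothing is captured, `findall` lists the 3 matched substrings directly.

['vq', 'uj', 'l']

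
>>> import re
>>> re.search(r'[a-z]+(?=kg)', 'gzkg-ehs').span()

Lookahead/lookbehind check context without consuming it, so the matched span excludes the asserted characters.
The match spans [0:2] → 'gz'.

(0, 2)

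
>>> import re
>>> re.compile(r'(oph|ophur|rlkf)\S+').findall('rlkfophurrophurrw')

Scanning left to right: at [0:17] match 'rlkfophurrophurrw', group 1 = 'rlkf'.
`findall` collects group 1 from the one match (1 total).

['rlkf']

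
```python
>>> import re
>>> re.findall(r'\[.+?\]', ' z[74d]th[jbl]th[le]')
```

['[74d]', '[jbl]', '[le]']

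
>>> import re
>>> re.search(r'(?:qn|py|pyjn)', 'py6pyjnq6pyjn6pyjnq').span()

(0, 2)

The match spans [0:2] → 'py'.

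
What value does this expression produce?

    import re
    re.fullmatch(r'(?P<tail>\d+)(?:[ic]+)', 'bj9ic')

None

The pattern matches one or more of a digit (captured as 'tail'); then one or more of one of [ic] (non-capturing group).
`re.fullmatch` is like wrapping the pattern in `^…$` (in single-line mode).
Here there's no way to consume every character, so the call returns None.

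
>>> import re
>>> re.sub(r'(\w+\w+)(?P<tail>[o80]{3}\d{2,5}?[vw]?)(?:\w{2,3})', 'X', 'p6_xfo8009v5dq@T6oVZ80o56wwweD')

The pattern matches one or more of a word character, then one or more of a word character (captured); then exactly 3 of one of [o80], then 2 to 5 of a digit (lazy), then optionally one of [vw] (captured as 'tail'); then 2 to 3 of a word character (non-capturing group).
Each match is replaced by 'X'.

'X@XD'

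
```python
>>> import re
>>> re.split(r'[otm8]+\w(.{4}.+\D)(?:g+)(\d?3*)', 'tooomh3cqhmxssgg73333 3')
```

['', '3cqhmxssg', '73333', ' 3']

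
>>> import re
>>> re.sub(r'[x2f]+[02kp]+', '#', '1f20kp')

'1#'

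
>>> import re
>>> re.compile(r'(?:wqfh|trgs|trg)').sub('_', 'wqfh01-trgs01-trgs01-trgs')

'_01-_01-_01-_'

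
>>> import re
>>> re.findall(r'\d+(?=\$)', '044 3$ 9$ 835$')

['3', '9', '835']

The positive lookaround only admits positions where the adjacent text matches; those characters stay outside the span.
Matches: at [4:5] → '3'; at [7:8] → '9'; at [10:13] → '835'.
No capturing groups, so `findall` returns the 3 full match strings.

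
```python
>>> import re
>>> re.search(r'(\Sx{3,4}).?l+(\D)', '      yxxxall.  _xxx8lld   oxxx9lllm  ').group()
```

The pattern matches a non-whitespace character, then 3 to 4 of the literal 'x' (captured); then optionally any character, then one or more of a literal 'l'; then a non-digit (captured).
Unlike `match`, `search` isn't anchored — it looks for the pattern anywhere in the string.
The match spans [6:14] → 'yxxxall.'.
Captured: group 1 = 'yxxx', group 2 = '.'.

'yxxxall.'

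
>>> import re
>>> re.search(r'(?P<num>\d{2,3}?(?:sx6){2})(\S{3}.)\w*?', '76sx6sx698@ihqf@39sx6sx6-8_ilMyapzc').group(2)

The pattern matches 2 to 3 of a digit (lazy), then the literal 'sx6' repeated 2 times (captured as 'num'); then exactly 3 of a non-whitespace character, then any character (captured); then zero or more of a word character (lazy).
With the lazy modifier that quantifier settles for the fewest repetitions that let the rest of the pattern succeed (the atoms after it are unaffected and can still be greedy).
`re.search` tries every starting position until one works.
The match spans [0:12] → '76sx6sx698@i'.
Captured: group 1 = '76sx6sx6', group 2 = '98@i'.

'98@i'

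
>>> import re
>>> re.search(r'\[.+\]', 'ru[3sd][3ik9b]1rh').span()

The match spans [2:14] → '[3sd][3ik9b]'.

(2, 14)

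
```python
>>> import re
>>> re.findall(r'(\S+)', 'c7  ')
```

['c7']

Pattern: one or more of a non-whitespace character (captured).
Because there's exactly one group, `findall` drops the full match and keeps group 1 from the one hit.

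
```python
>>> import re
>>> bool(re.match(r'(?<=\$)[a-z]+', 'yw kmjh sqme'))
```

False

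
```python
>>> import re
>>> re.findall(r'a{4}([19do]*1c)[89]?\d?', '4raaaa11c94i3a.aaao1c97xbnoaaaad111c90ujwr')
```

['11c', 'd111c']

Pattern: exactly 4 of a literal 'a'; then zero or more of one of [19do], then the literal '1c' (captured); then optionally one of [89], then optionally a digit.
Matches: at [2:11] match 'aaaa11c94', group 1 = '11c'; at [27:38] match 'aaaad111c90', group 1 = 'd111c'.
With a single group, `findall` returns only what that group captured — 2 items.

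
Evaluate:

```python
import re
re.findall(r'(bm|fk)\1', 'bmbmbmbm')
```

['bm', 'bm']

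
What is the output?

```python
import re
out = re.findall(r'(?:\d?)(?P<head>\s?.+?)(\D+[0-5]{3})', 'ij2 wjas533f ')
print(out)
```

The `?` after the quantifier makes it lazy — it takes as little as possible before letting the rest of the pattern try.
`findall` packs the 2 group values into a tuple for every match.

[('ij2', ' wjas533')]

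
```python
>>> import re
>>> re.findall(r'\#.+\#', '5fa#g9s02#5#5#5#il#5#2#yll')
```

Walking the string: at [3:23] → '#g9s02#5#5#5#il#5#2#'.
`findall` yields the raw match text (1 of them) because the pattern has no groups.

['#g9s02#5#5#5#il#5#2#']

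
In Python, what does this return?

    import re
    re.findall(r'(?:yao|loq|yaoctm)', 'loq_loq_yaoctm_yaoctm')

The regex engine tests alternatives in the order written; an earlier branch that matches wins even if a later one would match more.
With no groups in the pattern, `findall` gives back each whole match — 4 here.

['loq', 'loq', 'yao', 'yao']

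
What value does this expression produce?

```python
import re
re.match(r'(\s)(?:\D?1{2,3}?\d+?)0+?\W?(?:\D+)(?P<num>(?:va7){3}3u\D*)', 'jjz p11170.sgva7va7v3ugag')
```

None

This matches whitespace (captured); then optionally a non-digit, then 2 to 3 of a literal '1' (lazy), then one or more of a digit (lazy) (non-capturing group); then one or more of the literal '0' (lazy), then optionally a non-word character; then one or more of a non-digit (non-capturing group); then the literal 'va7' repeated 3 times, then the literal '3u', then zero or more of a non-digit (captured as 'num').
`match` is anchored at position 0; if the pattern doesn't fit there, it returns None.
Here the pattern fails at index 0, so the call returns None.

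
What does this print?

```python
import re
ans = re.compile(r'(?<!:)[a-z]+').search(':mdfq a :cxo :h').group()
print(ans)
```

The negative lookaround is zero-width — it rules out positions where the adjacent text would match, without consuming anything.
The match spans [2:5] → 'dfq'.

dfq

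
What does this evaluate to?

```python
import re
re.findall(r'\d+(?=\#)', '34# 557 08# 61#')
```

['34', '08', '61']

Because the assertion is zero-width, the text it checks is not consumed and won't appear in the result.
No capturing groups, so `findall` returns the 3 full match strings.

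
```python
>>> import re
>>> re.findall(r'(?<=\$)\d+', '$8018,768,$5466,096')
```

['8018', '5466']

The `(?=…)`/`(?<=…)` assertion just peeks at neighbouring text; it doesn't advance the match position.
Since nothing is captured, `findall` lists the 2 matched substrings directly.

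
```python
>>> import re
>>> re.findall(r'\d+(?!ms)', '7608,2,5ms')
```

['7608', '2']

A negative assertion filters positions out without eating any characters.
Scanning left to right: at [0:4] → '7608'; at [5:6] → '2'.
With no groups in the pattern, `findall` gives back each whole match — 2 here.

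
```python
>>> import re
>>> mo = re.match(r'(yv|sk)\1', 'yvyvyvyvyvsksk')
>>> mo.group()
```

'yvyv'

The backreference `\1` re-matches whatever the first group consumed, character for character.
`match` is anchored at position 0; if the pattern doesn't fit there, it returns None.
The match spans [0:4] → 'yvyv'.
Captured: group 1 = 'yv'.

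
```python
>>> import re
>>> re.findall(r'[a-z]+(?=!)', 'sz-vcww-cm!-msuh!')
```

['cm', 'msuh']

The `(?=…)`/`(?<=…)` assertion just peeks at neighbouring text; it doesn't advance the match position.
Since nothing is captured, `findall` lists the 2 matched substrings directly.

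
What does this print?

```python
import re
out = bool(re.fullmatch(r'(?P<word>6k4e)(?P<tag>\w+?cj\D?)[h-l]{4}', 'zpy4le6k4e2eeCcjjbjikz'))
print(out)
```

This matches the literal '6k4', then a literal 'e' (captured as 'word'); then one or more of a word character (lazy), then the literal 'cj', then optionally a non-digit (captured as 'tag'); then exactly 4 of a character in [h-l].
For `fullmatch`, every character of the input must be accounted for by the pattern.
Here the string isn't matched end-to-end, so the call returns None, and `bool(None)` is False.

False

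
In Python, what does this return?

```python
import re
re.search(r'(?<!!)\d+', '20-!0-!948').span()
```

Because the assertion is negative and zero-width, positions next to the forbidden text are skipped.
The match spans [0:2] → '20'.

(0, 2)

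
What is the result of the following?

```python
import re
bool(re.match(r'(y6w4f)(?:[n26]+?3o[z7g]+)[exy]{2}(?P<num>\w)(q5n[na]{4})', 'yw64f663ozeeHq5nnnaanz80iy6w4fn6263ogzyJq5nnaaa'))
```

False

`re.match` only tries the pattern at the start of the string.
Here the string doesn't start with a match, so the call returns None, and `bool(None)` is False.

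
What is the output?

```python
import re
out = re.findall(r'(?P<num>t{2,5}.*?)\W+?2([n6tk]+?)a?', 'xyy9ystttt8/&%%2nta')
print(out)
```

This matches 2 to 5 of the literal 't', then zero or more of any character (lazy) (captured as 'num'); then one or more of a non-word character (lazy), then a literal '2'; then one or more of one of [n6tk] (lazy) (captured); then optionally a literal 'a'.
Scanning left to right: at [6:17] match 'tttt8/&%%2n', groups = ('tttt8', 'n').
2 groups means the one result is a tuple of 2 captured strings — 1 here.

[('tttt8', 'n')]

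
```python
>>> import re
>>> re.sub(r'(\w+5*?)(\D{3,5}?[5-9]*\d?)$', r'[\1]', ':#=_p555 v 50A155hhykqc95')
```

':#=_p555 v [50A155hhy]'

The pattern matches one or more of a word character, then zero or more of a literal '5' (lazy) (captured); then 3 to 5 of a non-digit (lazy), then zero or more of a character in [5-9], then optionally a digit (captured); then anchored at the end.
The replacement refers to a captured group, so each match is rewritten using its own captured text.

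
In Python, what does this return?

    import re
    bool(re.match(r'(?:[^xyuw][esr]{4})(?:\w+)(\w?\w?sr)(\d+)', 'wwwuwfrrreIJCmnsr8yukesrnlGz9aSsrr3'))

False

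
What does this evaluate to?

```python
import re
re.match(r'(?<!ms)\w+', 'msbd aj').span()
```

(0, 4)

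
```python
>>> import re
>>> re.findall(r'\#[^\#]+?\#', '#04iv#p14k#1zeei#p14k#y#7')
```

['#04iv#', '#1zeei#', '#y#']

With no groups in the pattern, `findall` gives back each whole match — 3 here.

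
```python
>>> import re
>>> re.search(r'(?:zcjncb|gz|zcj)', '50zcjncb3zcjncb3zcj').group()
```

'zcjncb'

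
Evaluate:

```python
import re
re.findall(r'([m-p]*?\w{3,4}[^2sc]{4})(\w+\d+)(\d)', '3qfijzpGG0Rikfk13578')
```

[('3qfijzpG', 'G0Rikfk1357', '8')]

The pattern matches zero or more of a character in [m-p] (lazy), then 3 to 4 of a word character, then exactly 4 of any character except [2sc] (captured); then one or more of a word character, then one or more of a digit (captured); then a digit (captured).
With 3 capturing groups, `findall` returns a 3-tuple per match.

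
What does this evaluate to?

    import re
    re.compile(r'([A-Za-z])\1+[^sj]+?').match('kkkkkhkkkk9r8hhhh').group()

'kkkkkh'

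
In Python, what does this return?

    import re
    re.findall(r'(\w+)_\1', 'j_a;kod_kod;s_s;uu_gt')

['kod', 's']

`\1` has to match the exact text group 1 already captured.
With a single group, `findall` returns only what that group captured — 2 items.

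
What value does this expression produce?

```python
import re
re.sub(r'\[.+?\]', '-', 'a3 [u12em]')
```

Matches: at [3:10] → '[u12em]'.
`sub` substitutes '-' at each match site.

'a3 -'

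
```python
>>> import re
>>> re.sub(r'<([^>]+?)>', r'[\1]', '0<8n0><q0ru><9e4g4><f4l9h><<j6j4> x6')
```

The replacement refers to a captured group, so each match is rewritten using its own captured text.

'0[8n0][q0ru][9e4g4][f4l9h][<j6j4] x6'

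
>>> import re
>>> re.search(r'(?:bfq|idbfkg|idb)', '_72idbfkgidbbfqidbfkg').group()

'idbfkg'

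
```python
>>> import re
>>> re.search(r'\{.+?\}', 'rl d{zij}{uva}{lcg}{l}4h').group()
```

A non-greedy quantifier consumes as few characters as it can — just enough that the remainder of the pattern still matches from where it stops; whatever follows it matches normally.
`search` walks the string left to right and returns the first match it finds.
The match spans [4:9] → '{zij}'.

'{zij}'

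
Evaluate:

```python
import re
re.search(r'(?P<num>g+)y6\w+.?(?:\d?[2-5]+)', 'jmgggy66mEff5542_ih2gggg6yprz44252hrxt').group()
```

The match spans [2:34] → 'gggy66mEff5542_ih2gggg6yprz44252'.

'gggy66mEff5542_ih2gggg6yprz44252'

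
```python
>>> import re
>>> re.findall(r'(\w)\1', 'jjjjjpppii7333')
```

['j', 'j', 'p', 'i', '3']

After group 1 captures some text, `\1` only succeeds where that same text appears again.
Matches: at [0:2] match 'jj', group 1 = 'j'; at [2:4] match 'jj', group 1 = 'j'; at [5:7] match 'pp', group 1 = 'p'; at [8:10] match 'ii', group 1 = 'i'; at [11:13] match '33', group 1 = '3'.
With a single group, `findall` returns only what that group captured — 5 items.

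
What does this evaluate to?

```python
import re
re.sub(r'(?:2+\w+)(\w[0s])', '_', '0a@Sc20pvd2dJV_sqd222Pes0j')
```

The pattern matches one or more of a literal '2', then one or more of a word character (non-capturing group); then a word character, then one of [0s] (captured).
Matches: at [5:25] → '20pvd2dJV_sqd222Pes0'.
Each match is replaced by '_'.

'0a@Sc_j'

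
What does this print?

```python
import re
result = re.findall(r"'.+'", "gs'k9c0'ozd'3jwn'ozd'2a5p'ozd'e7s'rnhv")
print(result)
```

["'k9c0'ozd'3jwn'ozd'2a5p'ozd'e7s'"]

No capturing groups, so `findall` returns the 1 full match string.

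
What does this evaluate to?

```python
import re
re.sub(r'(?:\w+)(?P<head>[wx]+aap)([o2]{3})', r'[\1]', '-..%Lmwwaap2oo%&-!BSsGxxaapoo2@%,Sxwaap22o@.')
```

Each match is replaced using the text its own group 1 captured.

'-..%[waap]%&-![xaap]@%,[waap]@.'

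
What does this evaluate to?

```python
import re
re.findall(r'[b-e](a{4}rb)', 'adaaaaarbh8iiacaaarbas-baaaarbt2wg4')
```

['aaaarb']

The pattern matches a character in [b-e]; then exactly 4 of the literal 'a', then the literal 'rb' (captured).
One capturing group, so `findall` returns just the captured substring from the one match — 1 in all.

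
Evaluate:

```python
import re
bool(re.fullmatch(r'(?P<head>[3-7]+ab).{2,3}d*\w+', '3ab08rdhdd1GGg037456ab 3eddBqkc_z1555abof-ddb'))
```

This matches one or more of a character in [3-7], then the literal 'ab' (captured as 'head'); then 2 to 3 of any character, then zero or more of the literal 'd', then one or more of a word character.
`fullmatch` succeeds only if the pattern covers the string from start to end.
Here there's no way to consume every character, so the call returns None, and `bool(None)` is False.

False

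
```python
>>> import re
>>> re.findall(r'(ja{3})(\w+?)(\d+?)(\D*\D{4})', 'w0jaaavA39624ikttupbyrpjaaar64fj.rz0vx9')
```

A `+?`/`*?`/`{m,n}?` starts at its minimum and grows only as far as needed for what follows to match.
`findall` packs the 4 group values into a tuple for every match.

[('jaaa', 'vA', '39624', 'ikttupbyrpjaaar')]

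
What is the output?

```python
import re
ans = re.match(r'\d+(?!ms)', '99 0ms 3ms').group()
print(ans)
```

`re.match` won't scan ahead — the pattern has to work from the very first character.
The match spans [0:2] → '99'.

99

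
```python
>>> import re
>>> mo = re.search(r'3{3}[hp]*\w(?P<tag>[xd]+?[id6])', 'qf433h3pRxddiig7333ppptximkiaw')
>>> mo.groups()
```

The match spans [16:25] → '333ppptxi'.
Captured: group 1 = 'xi'.

('xi',)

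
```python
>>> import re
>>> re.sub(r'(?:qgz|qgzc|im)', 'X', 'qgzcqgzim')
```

'XcXX'

Alternation tries branches left to right and keeps the first one that lets the overall match succeed at that position.
Matches: at [0:3] → 'qgz'; at [4:7] → 'qgz'; at [7:9] → 'im'.
Each match is replaced by 'X'.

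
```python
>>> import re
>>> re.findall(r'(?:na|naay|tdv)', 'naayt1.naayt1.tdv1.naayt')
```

`|` is ordered: at each position the engine commits to the first alternative that works.
Scanning left to right: at [0:2] → 'na'; at [7:9] → 'na'; at [14:17] → 'tdv'; at [19:21] → 'na'.
No capturing groups, so `findall` returns the 4 full match strings.

['na', 'na', 'tdv', 'na']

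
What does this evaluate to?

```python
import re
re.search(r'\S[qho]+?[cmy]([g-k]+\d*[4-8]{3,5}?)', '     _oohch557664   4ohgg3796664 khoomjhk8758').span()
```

(5, 17)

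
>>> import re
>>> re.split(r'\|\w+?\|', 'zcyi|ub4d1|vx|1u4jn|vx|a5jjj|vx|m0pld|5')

['zcyi', 'vx', 'vx', 'vx', '5']

Matches to split on: at [4:11] → '|ub4d1|'; at [13:20] → '|1u4jn|'; at [22:29] → '|a5jjj|'; at [31:38] → '|m0pld|'.
Splitting on the pattern gives 5 pieces.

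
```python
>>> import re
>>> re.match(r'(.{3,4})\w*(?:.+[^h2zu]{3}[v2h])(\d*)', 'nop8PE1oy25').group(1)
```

The pattern matches 3 to 4 of any character (captured); then zero or more of a word character; then one or more of any character, then exactly 3 of any character except [h2zu], then one of [v2h] (non-capturing group); then zero or more of a digit (captured).
With `match`, the pattern is implicitly anchored at the beginning.
The match spans [0:11] → 'nop8PE1oy25'.
Captured: group 1 = 'nop8', group 2 = '5'.

'nop8'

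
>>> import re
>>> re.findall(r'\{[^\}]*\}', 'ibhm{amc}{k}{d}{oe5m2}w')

Scanning left to right: at [4:9] → '{amc}'; at [9:12] → '{k}'; at [12:15] → '{d}'; at [15:22] → '{oe5m2}'.
No capturing groups, so `findall` returns the 4 full match strings.

['{amc}', '{k}', '{d}', '{oe5m2}']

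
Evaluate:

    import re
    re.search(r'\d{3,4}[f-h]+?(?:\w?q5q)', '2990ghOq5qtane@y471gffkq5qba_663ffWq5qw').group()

'2990ghOq5q'

The match spans [0:10] → '2990ghOq5q'.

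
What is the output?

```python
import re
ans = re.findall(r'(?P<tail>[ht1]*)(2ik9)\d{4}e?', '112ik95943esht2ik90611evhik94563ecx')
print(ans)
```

This matches zero or more of one of [ht1] (captured as 'tail'); then the literal '2ik', then the literal '9' (captured); then exactly 4 of a digit, then optionally a literal 'e'.
Matches: at [0:11] match '112ik95943e', groups = ('11', '2ik9'); at [12:23] match 'ht2ik90611e', groups = ('ht', '2ik9').
2 groups means each result is a tuple of 2 captured strings — 2 here.

[('11', '2ik9'), ('ht', '2ik9')]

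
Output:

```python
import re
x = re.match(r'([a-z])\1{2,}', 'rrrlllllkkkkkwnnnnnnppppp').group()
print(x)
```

rrr

`re.match` only tries the pattern at the start of the string.
The match spans [0:3] → 'rrr'.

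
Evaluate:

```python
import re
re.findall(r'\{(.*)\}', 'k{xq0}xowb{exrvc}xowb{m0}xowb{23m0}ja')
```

['xq0}xowb{exrvc}xowb{m0}xowb{23m0']

Because there's exactly one group, `findall` drops the full match and keeps group 1 from the one hit.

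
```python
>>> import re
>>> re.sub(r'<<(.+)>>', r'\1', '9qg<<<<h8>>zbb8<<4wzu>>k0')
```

'9qg<<h8>>zbb8<<4wzuk0'

Matches: at [3:23] → '<<<<h8>>zbb8<<4wzu>>'.
The replacement refers to a captured group, so each match is rewritten using its own captured text.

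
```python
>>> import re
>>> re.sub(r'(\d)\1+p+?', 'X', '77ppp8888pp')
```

'XppXp'

After group 1 captures some text, `\1` only succeeds where that same text appears again.
Matches: at [0:3] → '77p'; at [5:10] → '8888p'.
Each match is replaced by 'X'.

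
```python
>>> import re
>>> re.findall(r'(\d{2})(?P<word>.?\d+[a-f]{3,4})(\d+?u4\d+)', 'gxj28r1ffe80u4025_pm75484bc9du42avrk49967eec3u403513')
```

The pattern matches exactly 2 of a digit (captured); then optionally any character, then one or more of a digit, then 3 to 4 of a character in [a-f] (captured as 'word'); then one or more of a digit (lazy), then the literal 'u4', then one or more of a digit (captured).
Walking the string: at [3:17] match '28r1ffe80u4025', groups = ('28', 'r1ffe', '80u4025'); at [36:52] match '49967eec3u403513', groups = ('49', '967eec', '3u403513').
`findall` packs the 3 group values into a tuple for every match.

[('28', 'r1ffe', '80u4025'), ('49', '967eec', '3u403513')]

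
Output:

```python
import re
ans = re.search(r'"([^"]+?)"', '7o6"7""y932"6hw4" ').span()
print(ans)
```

The match spans [3:6] → '"7"'.

(3, 6)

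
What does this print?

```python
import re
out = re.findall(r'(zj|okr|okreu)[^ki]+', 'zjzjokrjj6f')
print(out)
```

['zj']

Scanning left to right: at [0:5] match 'zjzjo', group 1 = 'zj'.
`findall` collects group 1 from the one match (1 total).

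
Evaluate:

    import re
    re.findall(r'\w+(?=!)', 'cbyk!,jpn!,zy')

['cbyk', 'jpn']

Because the assertion is zero-width, the text it checks is not consumed and won't appear in the result.
Walking the string: at [0:4] → 'cbyk'; at [6:9] → 'jpn'.
No capturing groups, so `findall` returns the 2 full match strings.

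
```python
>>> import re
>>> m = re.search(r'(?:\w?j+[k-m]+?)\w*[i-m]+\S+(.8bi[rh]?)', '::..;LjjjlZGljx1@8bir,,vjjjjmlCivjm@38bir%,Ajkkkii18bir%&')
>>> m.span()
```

The pattern matches optionally a word character, then one or more of the literal 'j', then one or more of a character in [k-m] (lazy) (non-capturing group); then zero or more of a word character, then one or more of a character in [i-m], then one or more of a non-whitespace character; then any character, then the literal '8bi', then optionally one of [rh] (captured).
The match spans [5:55] → 'LjjjlZGljx1@8bir,,vjjjjmlCivjm@38bir%,Ajkkkii18bir'.

(5, 55)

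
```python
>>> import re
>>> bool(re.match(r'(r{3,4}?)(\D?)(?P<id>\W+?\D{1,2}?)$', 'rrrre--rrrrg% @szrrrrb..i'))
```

False

The pattern matches 3 to 4 of a literal 'r' (lazy) (captured); then optionally a non-digit (captured); then one or more of a non-word character (lazy), then 1 to 2 of a non-digit (lazy) (captured as 'id'); then anchored at the end.
`match` is anchored at position 0; if the pattern doesn't fit there, it returns None.
Here the string doesn't start with a match, so the call returns None, and `bool(None)` is False.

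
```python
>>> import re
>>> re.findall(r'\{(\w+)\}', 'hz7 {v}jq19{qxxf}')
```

With a single group, `findall` returns only what that group captured — 2 items.

['v', 'qxxf']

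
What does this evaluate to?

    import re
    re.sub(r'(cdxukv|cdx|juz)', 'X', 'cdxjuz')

Each match is replaced by 'X'.

'XX'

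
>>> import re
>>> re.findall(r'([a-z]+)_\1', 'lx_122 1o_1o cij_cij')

['cij']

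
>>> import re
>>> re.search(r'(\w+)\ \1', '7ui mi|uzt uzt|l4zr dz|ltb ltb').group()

`\1` is not a pattern — it's the concrete string captured by group 1, re-applied verbatim.
`re.search` scans for the first position where the pattern succeeds.
The match spans [7:14] → 'uzt uzt'.
Captured: group 1 = 'uzt'.

'uzt uzt'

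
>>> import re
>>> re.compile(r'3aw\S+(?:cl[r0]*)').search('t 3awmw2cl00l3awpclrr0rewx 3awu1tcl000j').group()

'3awmw2cl00l3awpclrr0r'

The match spans [2:23] → '3awmw2cl00l3awpclrr0r'.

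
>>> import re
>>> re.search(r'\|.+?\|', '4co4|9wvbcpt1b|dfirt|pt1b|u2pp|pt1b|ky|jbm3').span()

(4, 15)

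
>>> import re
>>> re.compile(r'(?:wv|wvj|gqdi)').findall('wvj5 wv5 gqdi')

`|` is ordered: at each position the engine commits to the first alternative that works.
Walking the string: at [0:2] → 'wv'; at [5:7] → 'wv'; at [9:13] → 'gqdi'.
No capturing groups, so `findall` returns the 3 full match strings.

['wv', 'wv', 'gqdi']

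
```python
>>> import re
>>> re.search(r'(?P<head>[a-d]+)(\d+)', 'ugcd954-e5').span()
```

This matches one or more of a character in [a-d] (captured as 'head'); then one or more of a digit (captured).
`re.search` tries every starting position until one works.
The match spans [2:7] → 'cd954'.
Captured: group 1 = 'cd', group 2 = '954'.

(2, 7)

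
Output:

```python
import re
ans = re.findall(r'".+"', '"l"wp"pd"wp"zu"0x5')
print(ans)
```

Matches: at [0:15] → '"l"wp"pd"wp"zu"'.
`findall` yields the raw match text (1 of them) because the pattern has no groups.

['"l"wp"pd"wp"zu"']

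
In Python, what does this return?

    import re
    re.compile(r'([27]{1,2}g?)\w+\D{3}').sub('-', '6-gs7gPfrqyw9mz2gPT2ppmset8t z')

'6-gs-'

Pattern: 1 to 2 of one of [27], then optionally the literal 'g' (captured); then one or more of a word character; then exactly 3 of a non-digit.
Matches: at [4:30] → '7gPfrqyw9mz2gPT2ppmset8t z'.
Every occurrence is swapped for '-'.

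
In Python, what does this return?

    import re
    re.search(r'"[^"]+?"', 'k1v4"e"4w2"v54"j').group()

'"e"'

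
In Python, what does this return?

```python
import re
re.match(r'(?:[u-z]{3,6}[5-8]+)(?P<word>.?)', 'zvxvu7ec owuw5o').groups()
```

Pattern: 3 to 6 of a character in [u-z], then one or more of a character in [5-8] (non-capturing group); then optionally any character (captured as 'word').
With `match`, the pattern is implicitly anchored at the beginning.
The match spans [0:7] → 'zvxvu7e'.
Captured: group 1 = 'e'.

('e',)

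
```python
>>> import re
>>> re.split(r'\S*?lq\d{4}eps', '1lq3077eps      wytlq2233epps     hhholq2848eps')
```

['', '      wytlq2233epps     ', '']

The pattern matches zero or more of a non-whitespace character (lazy), then the literal 'lq'; then exactly 4 of a digit, then the literal 'eps'.
Matches to split on: at [0:10] → '1lq3077eps'; at [34:47] → 'hhholq2848eps'.
The string is cut at each match, leaving 3 pieces.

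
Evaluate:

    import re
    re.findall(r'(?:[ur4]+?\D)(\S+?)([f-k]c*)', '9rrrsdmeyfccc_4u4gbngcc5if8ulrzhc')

[('rsdmey', 'fccc'), ('4', 'g'), ('rz', 'hc')]

This matches one or more of one of [ur4] (lazy), then a non-digit (non-capturing group); then one or more of a non-whitespace character (lazy) (captured); then a character in [f-k], then zero or more of the literal 'c' (captured).
The `?` after the quantifier makes it lazy — it takes as little as possible before letting the rest of the pattern try.
Matches: at [1:13] match 'rrrsdmeyfccc', groups = ('rsdmey', 'fccc'); at [14:18] match '4u4g', groups = ('4', 'g'); at [27:33] match 'ulrzhc', groups = ('rz', 'hc').
Multiple groups make `findall` return tuples — one 2-tuple for each match.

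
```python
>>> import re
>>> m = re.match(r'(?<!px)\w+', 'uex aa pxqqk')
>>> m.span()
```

(0, 3)

`(?!…)`/`(?<!…)` only lets a position through if the neighbouring text does NOT match; no characters are consumed.
`match` is anchored at position 0; if the pattern doesn't fit there, it returns None.
The match spans [0:3] → 'uex'.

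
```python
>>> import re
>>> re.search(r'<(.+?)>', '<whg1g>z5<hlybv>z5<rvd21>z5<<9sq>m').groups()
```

('whg1g',)

The match spans [0:7] → '<whg1g>'.
Captured: group 1 = 'whg1g'.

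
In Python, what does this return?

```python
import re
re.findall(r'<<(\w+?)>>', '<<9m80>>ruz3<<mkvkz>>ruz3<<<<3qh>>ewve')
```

['9m80', 'mkvkz', '3qh']

Scanning left to right: at [0:8] match '<<9m80>>', group 1 = '9m80'; at [12:21] match '<<mkvkz>>', group 1 = 'mkvkz'; at [27:34] match '<<3qh>>', group 1 = '3qh'.
`findall` collects group 1 from each match (3 total).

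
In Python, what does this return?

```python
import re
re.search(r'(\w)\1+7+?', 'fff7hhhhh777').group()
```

'fff7'

The backreference `\1` re-matches whatever the first group consumed, character for character.
`re.search` tries every starting position until one works.
The match spans [0:4] → 'fff7'.
Captured: group 1 = 'f'.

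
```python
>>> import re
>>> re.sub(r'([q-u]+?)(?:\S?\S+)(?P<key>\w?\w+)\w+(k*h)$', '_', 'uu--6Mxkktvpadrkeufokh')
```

'_'

The pattern matches one or more of a character in [q-u] (lazy) (captured); then optionally a non-whitespace character, then one or more of a non-whitespace character (non-capturing group); then optionally a word character, then one or more of a word character (captured as 'key'); then one or more of a word character; then zero or more of the literal 'k', then a literal 'h' (captured); then anchored at the end.
Matches: at [0:22] → 'uu--6Mxkktvpadrkeufokh'.
Every occurrence is swapped for '_'.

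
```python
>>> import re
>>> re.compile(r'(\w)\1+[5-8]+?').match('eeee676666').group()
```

The backreference `\1` re-matches whatever the first group consumed, character for character.
`re.match` only tries the pattern at the start of the string.
The match spans [0:5] → 'eeee6'.
Captured: group 1 = 'e'.

'eeee6'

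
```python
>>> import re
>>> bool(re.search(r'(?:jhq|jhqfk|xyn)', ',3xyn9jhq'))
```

True

The match spans [2:5] → 'xyn'.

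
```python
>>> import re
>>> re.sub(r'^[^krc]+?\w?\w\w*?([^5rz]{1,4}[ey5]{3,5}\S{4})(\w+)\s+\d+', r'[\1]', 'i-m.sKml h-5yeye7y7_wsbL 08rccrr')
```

This matches anchored at the start of the string; then one or more of any character except [krc] (lazy); then optionally a word character, then a word character, then zero or more of a word character (lazy); then 1 to 4 of any character except [5rz], then 3 to 5 of one of [ey5], then exactly 4 of a non-whitespace character (captured); then one or more of a word character (captured); then one or more of whitespace, then one or more of a digit.
Matches: at [0:27] → 'i-m.sKml h-5yeye7y7_wsbL 08'.
`\1` in the replacement pulls in group 1's text for each match.

'[l h-5yeye7y7_]rccrr'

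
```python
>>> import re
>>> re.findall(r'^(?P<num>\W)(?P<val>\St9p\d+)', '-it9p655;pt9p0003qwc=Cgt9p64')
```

Pattern: anchored at the start of the string; then a non-word character (captured as 'num'); then a non-whitespace character, then the literal 't9p', then one or more of a digit (captured as 'val').
Matches: at [0:8] match '-it9p655', groups = ('-', 'it9p655').
With 2 capturing groups, `findall` returns a 2-tuple per match.

[('-', 'it9p655')]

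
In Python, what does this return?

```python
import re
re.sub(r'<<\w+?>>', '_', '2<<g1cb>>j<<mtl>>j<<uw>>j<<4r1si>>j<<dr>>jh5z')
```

Matches: at [1:9] → '<<g1cb>>'; at [10:17] → '<<mtl>>'; at [18:24] → '<<uw>>'; at [25:34] → '<<4r1si>>'; at [35:41] → '<<dr>>'.
`sub` substitutes '_' at each match site.

'2_j_j_j_j_jh5z'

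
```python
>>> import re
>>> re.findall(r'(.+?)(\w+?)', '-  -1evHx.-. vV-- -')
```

[('-  -', '1'), ('e', 'v'), ('H', 'x'), ('.-. ', 'v')]

Pattern: one or more of any character (lazy) (captured); then one or more of a word character (lazy) (captured).
Lazy quantifiers expand one character at a time until the remainder of the pattern can match.
Scanning left to right: at [0:5] match '-  -1', groups = ('-  -', '1'); at [5:7] match 'ev', groups = ('e', 'v'); at [7:9] match 'Hx', groups = ('H', 'x'); at [9:14] match '.-. v', groups = ('.-. ', 'v').
`findall` packs the 2 group values into a tuple for every match.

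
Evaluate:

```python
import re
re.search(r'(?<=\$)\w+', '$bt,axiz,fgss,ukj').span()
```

(1, 3)

The lookaround is zero-width — it requires the adjacent text to match without consuming it, so the asserted text isn't part of the match.
`re.search` tries every starting position until one works.
The match spans [1:3] → 'bt'.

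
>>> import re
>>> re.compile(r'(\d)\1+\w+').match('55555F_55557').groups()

('5',)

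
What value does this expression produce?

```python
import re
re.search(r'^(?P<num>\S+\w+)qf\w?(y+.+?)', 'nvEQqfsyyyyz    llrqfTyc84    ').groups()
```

The match spans [0:12] → 'nvEQqfsyyyyz'.
Captured: group 1 = 'nvEQ', group 2 = 'yyyyz'.

('nvEQ', 'yyyyz')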